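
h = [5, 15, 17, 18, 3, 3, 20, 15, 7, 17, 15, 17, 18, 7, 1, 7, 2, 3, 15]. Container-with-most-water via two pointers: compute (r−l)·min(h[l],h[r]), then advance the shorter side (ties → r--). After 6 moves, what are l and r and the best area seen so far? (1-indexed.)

l=1 r=19: min(5,15)*18=90 best=90 *, l++
l=2 r=19: min(15,15)*17=255 best=255 *, r--
l=2 r=18: min(15,3)*16=48 best=255, r--
l=2 r=17: min(15,2)*15=30 best=255, r--
l=2 r=16: min(15,7)*14=98 best=255, r--
l=2 r=15: min(15,1)*13=13 best=255, r--

l=2, r=14, best area=255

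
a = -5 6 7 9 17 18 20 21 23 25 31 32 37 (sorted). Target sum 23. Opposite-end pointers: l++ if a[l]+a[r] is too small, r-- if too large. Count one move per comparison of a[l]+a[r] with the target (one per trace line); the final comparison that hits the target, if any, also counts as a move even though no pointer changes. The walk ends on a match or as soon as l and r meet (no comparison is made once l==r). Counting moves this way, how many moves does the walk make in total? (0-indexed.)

[0,12] -5+37=32 >23 → r--
[0,11] -5+32=27 >23 → r--
[0,10] -5+31=26 >23 → r--
[0,9] -5+25=20 <23 → l++
[1,9] 6+25=31 >23 → r--
[1,8] 6+23=29 >23 → r--
[1,7] 6+21=27 >23 → r--
[1,6] 6+20=26 >23 → r--
[1,5] 6+18=24 >23 → r--
[1,4] 6+17=23 → found

10 moves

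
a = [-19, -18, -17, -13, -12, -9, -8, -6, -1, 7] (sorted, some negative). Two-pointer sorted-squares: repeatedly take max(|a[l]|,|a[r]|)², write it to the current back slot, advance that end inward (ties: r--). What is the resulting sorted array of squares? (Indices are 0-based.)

[0,9] |-19|>|7| out[9]=361 → l++
[1,9] |-18|>|7| out[8]=324 → l++
[2,9] |-17|>|7| out[7]=289 → l++
[3,9] |-13|>|7| out[6]=169 → l++
[4,9] |-12|>|7| out[5]=144 → l++
[5,9] |-9|>|7| out[4]=81 → l++
[6,9] |-8|>|7| out[3]=64 → l++
[7,9] |-6|<=|7| out[2]=49 → r--
[7,8] |-6|>|-1| out[1]=36 → l++
[8,8] |-1|<=|-1| out[0]=1 → r--

[1, 36, 49, 64, 81, 144, 169, 289, 324, 361]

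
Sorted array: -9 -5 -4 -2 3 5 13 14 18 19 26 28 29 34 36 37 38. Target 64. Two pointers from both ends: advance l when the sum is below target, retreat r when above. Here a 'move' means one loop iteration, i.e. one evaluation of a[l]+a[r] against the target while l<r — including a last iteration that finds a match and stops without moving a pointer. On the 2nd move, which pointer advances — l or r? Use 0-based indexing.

l

l=0 r=16: -9+38=29 <64, l++
l=1 r=16: -5+38=33 <64, l++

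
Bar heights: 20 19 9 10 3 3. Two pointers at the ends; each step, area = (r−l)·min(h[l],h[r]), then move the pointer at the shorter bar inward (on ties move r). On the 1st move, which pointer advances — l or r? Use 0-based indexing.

r

[0,5] min(20,3)*5=15 best=15 * → r--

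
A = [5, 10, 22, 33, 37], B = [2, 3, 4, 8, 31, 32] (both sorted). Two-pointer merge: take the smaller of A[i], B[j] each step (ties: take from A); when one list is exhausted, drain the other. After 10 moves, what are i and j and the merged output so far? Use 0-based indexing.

i=4, j=6, merged so far=[2, 3, 4, 5, 8, 10, 22, 31, 32, 33]

i=0 j=0: A[i]=5>B[j]=2 take 2, j++
i=0 j=1: A[i]=5>B[j]=3 take 3, j++
i=0 j=2: A[i]=5>B[j]=4 take 4, j++
i=0 j=3: A[i]=5<=B[j]=8 take 5, i++
i=1 j=3: A[i]=10>B[j]=8 take 8, j++
i=1 j=4: A[i]=10<=B[j]=31 take 10, i++
i=2 j=4: A[i]=22<=B[j]=31 take 22, i++
i=3 j=4: A[i]=33>B[j]=31 take 31, j++
i=3 j=5: A[i]=33>B[j]=32 take 32, j++
i=3 j=6: B done, take A[i]=33, i++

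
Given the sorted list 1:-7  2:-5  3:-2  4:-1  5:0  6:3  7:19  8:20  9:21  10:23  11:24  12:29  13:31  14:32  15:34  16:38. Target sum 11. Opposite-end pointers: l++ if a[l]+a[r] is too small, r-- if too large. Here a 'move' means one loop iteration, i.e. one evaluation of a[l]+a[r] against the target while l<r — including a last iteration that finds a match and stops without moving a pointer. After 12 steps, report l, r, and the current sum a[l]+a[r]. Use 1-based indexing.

l=3, r=6, sum=1

l=1 r=16: -7+38=31 >11, r--
l=1 r=15: -7+34=27 >11, r--
l=1 r=14: -7+32=25 >11, r--
l=1 r=13: -7+31=24 >11, r--
l=1 r=12: -7+29=22 >11, r--
l=1 r=11: -7+24=17 >11, r--
l=1 r=10: -7+23=16 >11, r--
l=1 r=9: -7+21=14 >11, r--
l=1 r=8: -7+20=13 >11, r--
l=1 r=7: -7+19=12 >11, r--
l=1 r=6: -7+3=-4 <11, l++
l=2 r=6: -5+3=-2 <11, l++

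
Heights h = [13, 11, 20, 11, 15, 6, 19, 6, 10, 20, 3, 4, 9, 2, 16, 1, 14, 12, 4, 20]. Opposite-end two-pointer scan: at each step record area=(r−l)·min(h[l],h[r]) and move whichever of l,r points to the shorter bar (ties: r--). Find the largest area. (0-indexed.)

l=0 r=19: min(13,20)*19=247 best=247 *, l++
l=1 r=19: min(11,20)*18=198 best=247, l++
l=2 r=19: min(20,20)*17=340 best=340 *, r--
l=2 r=18: min(20,4)*16=64 best=340, r--
l=2 r=17: min(20,12)*15=180 best=340, r--
l=2 r=16: min(20,14)*14=196 best=340, r--
l=2 r=15: min(20,1)*13=13 best=340, r--
l=2 r=14: min(20,16)*12=192 best=340, r--
l=2 r=13: min(20,2)*11=22 best=340, r--
l=2 r=12: min(20,9)*10=90 best=340, r--
l=2 r=11: min(20,4)*9=36 best=340, r--
l=2 r=10: min(20,3)*8=24 best=340, r--
l=2 r=9: min(20,20)*7=140 best=340, r--
l=2 r=8: min(20,10)*6=60 best=340, r--
l=2 r=7: min(20,6)*5=30 best=340, r--
l=2 r=6: min(20,19)*4=76 best=340, r--
l=2 r=5: min(20,6)*3=18 best=340, r--
l=2 r=4: min(20,15)*2=30 best=340, r--
l=2 r=3: min(20,11)*1=11 best=340, r--

max area = 340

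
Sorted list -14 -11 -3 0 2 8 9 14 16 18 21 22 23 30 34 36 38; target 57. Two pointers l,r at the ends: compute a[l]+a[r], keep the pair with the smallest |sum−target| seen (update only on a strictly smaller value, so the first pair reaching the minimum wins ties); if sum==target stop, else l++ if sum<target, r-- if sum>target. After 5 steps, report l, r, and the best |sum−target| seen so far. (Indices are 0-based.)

l=5, r=16, best |Δ|=17

l=0 r=16: -14+38=24 d=33 *, l++
l=1 r=16: -11+38=27 d=30 *, l++
l=2 r=16: -3+38=35 d=22 *, l++
l=3 r=16: 0+38=38 d=19 *, l++
l=4 r=16: 2+38=40 d=17 *, l++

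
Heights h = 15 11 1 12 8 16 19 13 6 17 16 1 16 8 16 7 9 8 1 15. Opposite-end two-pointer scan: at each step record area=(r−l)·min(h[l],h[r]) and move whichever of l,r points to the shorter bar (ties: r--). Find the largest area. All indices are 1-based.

max area = 285

[1,20] min(15,15)*19=285 best=285 * → r--
[1,19] min(15,1)*18=18 best=285 → r--
[1,18] min(15,8)*17=136 best=285 → r--
[1,17] min(15,9)*16=144 best=285 → r--
[1,16] min(15,7)*15=105 best=285 → r--
[1,15] min(15,16)*14=210 best=285 → l++
[2,15] min(11,16)*13=143 best=285 → l++
[3,15] min(1,16)*12=12 best=285 → l++
[4,15] min(12,16)*11=132 best=285 → l++
[5,15] min(8,16)*10=80 best=285 → l++
[6,15] min(16,16)*9=144 best=285 → r--
[6,14] min(16,8)*8=64 best=285 → r--
[6,13] min(16,16)*7=112 best=285 → r--
[6,12] min(16,1)*6=6 best=285 → r--
[6,11] min(16,16)*5=80 best=285 → r--
[6,10] min(16,17)*4=64 best=285 → l++
[7,10] min(19,17)*3=51 best=285 → r--
[7,9] min(19,6)*2=12 best=285 → r--
[7,8] min(19,13)*1=13 best=285 → r--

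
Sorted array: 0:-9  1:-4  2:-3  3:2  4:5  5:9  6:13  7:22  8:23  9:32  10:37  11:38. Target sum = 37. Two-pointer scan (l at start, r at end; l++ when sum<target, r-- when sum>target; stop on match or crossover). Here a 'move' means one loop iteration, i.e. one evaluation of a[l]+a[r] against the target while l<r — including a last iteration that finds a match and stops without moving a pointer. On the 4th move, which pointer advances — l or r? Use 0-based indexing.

l=0 r=11: -9+38=29 <37, l++
l=1 r=11: -4+38=34 <37, l++
l=2 r=11: -3+38=35 <37, l++
l=3 r=11: 2+38=40 >37, r--

r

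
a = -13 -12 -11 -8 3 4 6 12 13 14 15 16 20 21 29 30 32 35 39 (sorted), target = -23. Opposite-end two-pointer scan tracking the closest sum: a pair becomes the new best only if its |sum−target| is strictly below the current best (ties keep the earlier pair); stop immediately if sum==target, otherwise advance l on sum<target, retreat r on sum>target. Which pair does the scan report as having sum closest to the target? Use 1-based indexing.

[1,19] -13+39=26 d=49 * → r--
[1,18] -13+35=22 d=45 * → r--
[1,17] -13+32=19 d=42 * → r--
[1,16] -13+30=17 d=40 * → r--
[1,15] -13+29=16 d=39 * → r--
[1,14] -13+21=8 d=31 * → r--
[1,13] -13+20=7 d=30 * → r--
[1,12] -13+16=3 d=26 * → r--
[1,11] -13+15=2 d=25 * → r--
[1,10] -13+14=1 d=24 * → r--
[1,9] -13+13=0 d=23 * → r--
[1,8] -13+12=-1 d=22 * → r--
[1,7] -13+6=-7 d=16 * → r--
[1,6] -13+4=-9 d=14 * → r--
[1,5] -13+3=-10 d=13 * → r--
[1,4] -13+-8=-21 d=2 * → r--
[1,3] -13+-11=-24 d=1 * → l++
[2,3] -12+-11=-23 d=0 * → stop

pair (-12, -11) with sum -23 (|Δ|=0)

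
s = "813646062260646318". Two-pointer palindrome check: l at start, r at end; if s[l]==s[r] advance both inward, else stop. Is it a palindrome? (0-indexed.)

palindrome

l=0 r=17: '8'=='8', l++,r--
l=1 r=16: '1'=='1', l++,r--
l=2 r=15: '3'=='3', l++,r--
l=3 r=14: '6'=='6', l++,r--
l=4 r=13: '4'=='4', l++,r--
l=5 r=12: '6'=='6', l++,r--
l=6 r=11: '0'=='0', l++,r--
l=7 r=10: '6'=='6', l++,r--
l=8 r=9: '2'=='2', l++,r--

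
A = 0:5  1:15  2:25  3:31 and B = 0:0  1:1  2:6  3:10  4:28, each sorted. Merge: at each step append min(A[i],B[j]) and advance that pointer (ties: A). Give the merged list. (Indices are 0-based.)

[0, 1, 5, 6, 10, 15, 25, 28, 31]

i=0 j=0: A[i]=5>B[j]=0 take 0, j++
i=0 j=1: A[i]=5>B[j]=1 take 1, j++
i=0 j=2: A[i]=5<=B[j]=6 take 5, i++
i=1 j=2: A[i]=15>B[j]=6 take 6, j++
i=1 j=3: A[i]=15>B[j]=10 take 10, j++
i=1 j=4: A[i]=15<=B[j]=28 take 15, i++
i=2 j=4: A[i]=25<=B[j]=28 take 25, i++
i=3 j=4: A[i]=31>B[j]=28 take 28, j++
i=3 j=5: B done, take A[i]=31, i++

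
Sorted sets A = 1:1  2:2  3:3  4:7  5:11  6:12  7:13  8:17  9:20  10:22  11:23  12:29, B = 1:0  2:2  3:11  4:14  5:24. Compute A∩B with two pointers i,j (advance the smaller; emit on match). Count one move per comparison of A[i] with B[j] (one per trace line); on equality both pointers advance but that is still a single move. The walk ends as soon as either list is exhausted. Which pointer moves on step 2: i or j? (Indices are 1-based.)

i

i=1 j=1: 1>0, j++
i=1 j=2: 1<2, i++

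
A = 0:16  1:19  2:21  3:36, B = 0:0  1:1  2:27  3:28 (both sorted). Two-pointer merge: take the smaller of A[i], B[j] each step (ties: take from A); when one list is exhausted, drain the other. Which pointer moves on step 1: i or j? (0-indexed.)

[i=0,j=0] A[i]=16>B[j]=0 take 0 → j++

j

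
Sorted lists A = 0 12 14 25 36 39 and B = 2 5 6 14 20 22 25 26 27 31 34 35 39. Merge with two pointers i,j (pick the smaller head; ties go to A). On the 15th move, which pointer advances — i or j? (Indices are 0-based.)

i=0 j=0: A[i]=0<=B[j]=2 take 0, i++
i=1 j=0: A[i]=12>B[j]=2 take 2, j++
i=1 j=1: A[i]=12>B[j]=5 take 5, j++
i=1 j=2: A[i]=12>B[j]=6 take 6, j++
i=1 j=3: A[i]=12<=B[j]=14 take 12, i++
i=2 j=3: A[i]=14<=B[j]=14 take 14, i++
i=3 j=3: A[i]=25>B[j]=14 take 14, j++
i=3 j=4: A[i]=25>B[j]=20 take 20, j++
i=3 j=5: A[i]=25>B[j]=22 take 22, j++
i=3 j=6: A[i]=25<=B[j]=25 take 25, i++
i=4 j=6: A[i]=36>B[j]=25 take 25, j++
i=4 j=7: A[i]=36>B[j]=26 take 26, j++
i=4 j=8: A[i]=36>B[j]=27 take 27, j++
i=4 j=9: A[i]=36>B[j]=31 take 31, j++
i=4 j=10: A[i]=36>B[j]=34 take 34, j++

j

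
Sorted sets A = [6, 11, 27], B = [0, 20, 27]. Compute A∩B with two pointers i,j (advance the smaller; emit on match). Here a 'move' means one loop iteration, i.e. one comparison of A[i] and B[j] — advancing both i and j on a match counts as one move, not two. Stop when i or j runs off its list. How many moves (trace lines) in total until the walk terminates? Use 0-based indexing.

5 moves

[i=0,j=0] 6>0 → j++
[i=0,j=1] 6<20 → i++
[i=1,j=1] 11<20 → i++
[i=2,j=1] 27>20 → j++
[i=2,j=2] 27==27 emit → i++,j++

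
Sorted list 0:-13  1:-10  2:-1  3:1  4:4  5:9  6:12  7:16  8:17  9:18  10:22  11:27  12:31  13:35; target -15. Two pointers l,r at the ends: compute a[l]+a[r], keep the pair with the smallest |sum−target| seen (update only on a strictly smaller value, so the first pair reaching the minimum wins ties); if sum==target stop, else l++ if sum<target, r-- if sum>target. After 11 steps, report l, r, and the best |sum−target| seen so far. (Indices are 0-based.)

l=0 r=13: -13+35=22 d=37 *, r--
l=0 r=12: -13+31=18 d=33 *, r--
l=0 r=11: -13+27=14 d=29 *, r--
l=0 r=10: -13+22=9 d=24 *, r--
l=0 r=9: -13+18=5 d=20 *, r--
l=0 r=8: -13+17=4 d=19 *, r--
l=0 r=7: -13+16=3 d=18 *, r--
l=0 r=6: -13+12=-1 d=14 *, r--
l=0 r=5: -13+9=-4 d=11 *, r--
l=0 r=4: -13+4=-9 d=6 *, r--
l=0 r=3: -13+1=-12 d=3 *, r--

l=0, r=2, best |Δ|=3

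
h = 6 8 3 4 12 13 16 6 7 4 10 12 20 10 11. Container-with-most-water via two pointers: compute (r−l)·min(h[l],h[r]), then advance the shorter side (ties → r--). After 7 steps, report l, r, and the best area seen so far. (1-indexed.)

l=1 r=15: min(6,11)*14=84 best=84 *, l++
l=2 r=15: min(8,11)*13=104 best=104 *, l++
l=3 r=15: min(3,11)*12=36 best=104, l++
l=4 r=15: min(4,11)*11=44 best=104, l++
l=5 r=15: min(12,11)*10=110 best=110 *, r--
l=5 r=14: min(12,10)*9=90 best=110, r--
l=5 r=13: min(12,20)*8=96 best=110, l++

l=6, r=13, best area=110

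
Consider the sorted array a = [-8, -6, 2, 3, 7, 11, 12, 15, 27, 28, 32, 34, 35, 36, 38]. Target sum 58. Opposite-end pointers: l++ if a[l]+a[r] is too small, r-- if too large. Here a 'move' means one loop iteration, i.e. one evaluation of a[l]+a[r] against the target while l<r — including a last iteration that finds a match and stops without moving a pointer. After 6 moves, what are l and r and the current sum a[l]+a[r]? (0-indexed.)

l=0 r=14: -8+38=30 <58, l++
l=1 r=14: -6+38=32 <58, l++
l=2 r=14: 2+38=40 <58, l++
l=3 r=14: 3+38=41 <58, l++
l=4 r=14: 7+38=45 <58, l++
l=5 r=14: 11+38=49 <58, l++

l=6, r=14, sum=50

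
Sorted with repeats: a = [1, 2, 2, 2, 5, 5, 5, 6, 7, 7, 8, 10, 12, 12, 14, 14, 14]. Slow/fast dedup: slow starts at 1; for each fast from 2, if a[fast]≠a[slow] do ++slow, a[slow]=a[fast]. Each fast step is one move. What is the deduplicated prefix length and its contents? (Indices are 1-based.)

slow=1 fast=2: a[fast]=2≠a[slow]=1 write a[2]=2, slow++,fast++
slow=2 fast=3: a[fast]=2=a[slow] dup, fast++
slow=2 fast=4: a[fast]=2=a[slow] dup, fast++
slow=2 fast=5: a[fast]=5≠a[slow]=2 write a[3]=5, slow++,fast++
slow=3 fast=6: a[fast]=5=a[slow] dup, fast++
slow=3 fast=7: a[fast]=5=a[slow] dup, fast++
slow=3 fast=8: a[fast]=6≠a[slow]=5 write a[4]=6, slow++,fast++
slow=4 fast=9: a[fast]=7≠a[slow]=6 write a[5]=7, slow++,fast++
slow=5 fast=10: a[fast]=7=a[slow] dup, fast++
slow=5 fast=11: a[fast]=8≠a[slow]=7 write a[6]=8, slow++,fast++
slow=6 fast=12: a[fast]=10≠a[slow]=8 write a[7]=10, slow++,fast++
slow=7 fast=13: a[fast]=12≠a[slow]=10 write a[8]=12, slow++,fast++
slow=8 fast=14: a[fast]=12=a[slow] dup, fast++
slow=8 fast=15: a[fast]=14≠a[slow]=12 write a[9]=14, slow++,fast++
slow=9 fast=16: a[fast]=14=a[slow] dup, fast++
slow=9 fast=17: a[fast]=14=a[slow] dup, fast++

length 9; prefix = [1, 2, 5, 6, 7, 8, 10, 12, 14]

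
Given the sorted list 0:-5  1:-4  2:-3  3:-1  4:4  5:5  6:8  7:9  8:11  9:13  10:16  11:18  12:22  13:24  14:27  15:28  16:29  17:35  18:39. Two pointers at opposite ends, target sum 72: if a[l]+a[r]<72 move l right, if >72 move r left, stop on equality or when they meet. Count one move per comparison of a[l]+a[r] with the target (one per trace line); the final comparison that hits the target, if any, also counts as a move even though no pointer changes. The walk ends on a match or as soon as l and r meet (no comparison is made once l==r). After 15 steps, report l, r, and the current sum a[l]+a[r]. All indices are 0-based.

[0,18] -5+39=34 <72 → l++
[1,18] -4+39=35 <72 → l++
[2,18] -3+39=36 <72 → l++
[3,18] -1+39=38 <72 → l++
[4,18] 4+39=43 <72 → l++
[5,18] 5+39=44 <72 → l++
[6,18] 8+39=47 <72 → l++
[7,18] 9+39=48 <72 → l++
[8,18] 11+39=50 <72 → l++
[9,18] 13+39=52 <72 → l++
[10,18] 16+39=55 <72 → l++
[11,18] 18+39=57 <72 → l++
[12,18] 22+39=61 <72 → l++
[13,18] 24+39=63 <72 → l++
[14,18] 27+39=66 <72 → l++

l=15, r=18, sum=67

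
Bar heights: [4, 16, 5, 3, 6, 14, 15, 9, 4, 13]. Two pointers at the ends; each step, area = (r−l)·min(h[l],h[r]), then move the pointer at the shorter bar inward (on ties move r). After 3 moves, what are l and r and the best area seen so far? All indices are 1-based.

l=2, r=8, best area=104

[1,10] min(4,13)*9=36 best=36 * → l++
[2,10] min(16,13)*8=104 best=104 * → r--
[2,9] min(16,4)*7=28 best=104 → r--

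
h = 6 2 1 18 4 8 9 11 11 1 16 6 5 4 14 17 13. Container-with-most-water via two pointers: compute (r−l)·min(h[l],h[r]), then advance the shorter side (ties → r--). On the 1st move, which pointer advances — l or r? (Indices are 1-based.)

[1,17] min(6,13)*16=96 best=96 * → l++

l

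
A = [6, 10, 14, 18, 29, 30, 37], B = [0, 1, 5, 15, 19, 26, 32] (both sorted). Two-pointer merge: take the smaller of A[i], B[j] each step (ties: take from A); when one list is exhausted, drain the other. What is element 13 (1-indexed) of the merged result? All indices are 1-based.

i=1 j=1: A[i]=6>B[j]=0 take 0, j++
i=1 j=2: A[i]=6>B[j]=1 take 1, j++
i=1 j=3: A[i]=6>B[j]=5 take 5, j++
i=1 j=4: A[i]=6<=B[j]=15 take 6, i++
i=2 j=4: A[i]=10<=B[j]=15 take 10, i++
i=3 j=4: A[i]=14<=B[j]=15 take 14, i++
i=4 j=4: A[i]=18>B[j]=15 take 15, j++
i=4 j=5: A[i]=18<=B[j]=19 take 18, i++
i=5 j=5: A[i]=29>B[j]=19 take 19, j++
i=5 j=6: A[i]=29>B[j]=26 take 26, j++
i=5 j=7: A[i]=29<=B[j]=32 take 29, i++
i=6 j=7: A[i]=30<=B[j]=32 take 30, i++
i=7 j=7: A[i]=37>B[j]=32 take 32, j++
i=7 j=8: B done, take A[i]=37, i++

merged[13] = 32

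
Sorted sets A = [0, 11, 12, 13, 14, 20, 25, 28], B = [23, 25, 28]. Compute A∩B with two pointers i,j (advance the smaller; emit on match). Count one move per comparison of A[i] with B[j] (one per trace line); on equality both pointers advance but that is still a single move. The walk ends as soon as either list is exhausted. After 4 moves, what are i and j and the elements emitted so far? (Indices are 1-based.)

i=1 j=1: 0<23, i++
i=2 j=1: 11<23, i++
i=3 j=1: 12<23, i++
i=4 j=1: 13<23, i++

i=5, j=1, emitted=[]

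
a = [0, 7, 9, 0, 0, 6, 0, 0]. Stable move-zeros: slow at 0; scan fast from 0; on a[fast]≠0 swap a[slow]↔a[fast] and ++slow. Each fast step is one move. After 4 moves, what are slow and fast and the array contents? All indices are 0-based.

slow=0 fast=0: a[fast]=0, fast++
slow=0 fast=1: a[fast]=7≠0 swap→a[0]=7, slow++,fast++
slow=1 fast=2: a[fast]=9≠0 swap→a[1]=9, slow++,fast++
slow=2 fast=3: a[fast]=0, fast++

slow=2, fast=4, a=[7, 9, 0, 0, 0, 6, 0, 0]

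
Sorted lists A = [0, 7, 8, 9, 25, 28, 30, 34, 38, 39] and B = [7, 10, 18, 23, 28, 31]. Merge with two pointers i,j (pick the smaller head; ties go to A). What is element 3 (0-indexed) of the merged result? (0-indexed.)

[i=0,j=0] A[i]=0<=B[j]=7 take 0 → i++
[i=1,j=0] A[i]=7<=B[j]=7 take 7 → i++
[i=2,j=0] A[i]=8>B[j]=7 take 7 → j++
[i=2,j=1] A[i]=8<=B[j]=10 take 8 → i++
[i=3,j=1] A[i]=9<=B[j]=10 take 9 → i++
[i=4,j=1] A[i]=25>B[j]=10 take 10 → j++
[i=4,j=2] A[i]=25>B[j]=18 take 18 → j++
[i=4,j=3] A[i]=25>B[j]=23 take 23 → j++
[i=4,j=4] A[i]=25<=B[j]=28 take 25 → i++
[i=5,j=4] A[i]=28<=B[j]=28 take 28 → i++
[i=6,j=4] A[i]=30>B[j]=28 take 28 → j++
[i=6,j=5] A[i]=30<=B[j]=31 take 30 → i++
[i=7,j=5] A[i]=34>B[j]=31 take 31 → j++
[i=7,j=6] B done, take A[i]=34 → i++
[i=8,j=6] B done, take A[i]=38 → i++
[i=9,j=6] B done, take A[i]=39 → i++

merged[3] = 8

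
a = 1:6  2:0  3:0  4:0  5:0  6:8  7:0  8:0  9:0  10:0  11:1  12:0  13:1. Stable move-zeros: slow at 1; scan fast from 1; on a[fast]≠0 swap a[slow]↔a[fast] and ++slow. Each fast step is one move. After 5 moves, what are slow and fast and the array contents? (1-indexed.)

slow=2, fast=6, a=[6, 0, 0, 0, 0, 8, 0, 0, 0, 0, 1, 0, 1]

slow=1 fast=1: a[fast]=6≠0 swap→a[1]=6, slow++,fast++
slow=2 fast=2: a[fast]=0, fast++
slow=2 fast=3: a[fast]=0, fast++
slow=2 fast=4: a[fast]=0, fast++
slow=2 fast=5: a[fast]=0, fast++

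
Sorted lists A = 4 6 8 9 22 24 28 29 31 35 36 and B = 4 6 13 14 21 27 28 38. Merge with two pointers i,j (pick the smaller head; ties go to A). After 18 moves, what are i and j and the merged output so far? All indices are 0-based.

i=11, j=7, merged so far=[4, 4, 6, 6, 8, 9, 13, 14, 21, 22, 24, 27, 28, 28, 29, 31, 35, 36]

[i=0,j=0] A[i]=4<=B[j]=4 take 4 → i++
[i=1,j=0] A[i]=6>B[j]=4 take 4 → j++
[i=1,j=1] A[i]=6<=B[j]=6 take 6 → i++
[i=2,j=1] A[i]=8>B[j]=6 take 6 → j++
[i=2,j=2] A[i]=8<=B[j]=13 take 8 → i++
[i=3,j=2] A[i]=9<=B[j]=13 take 9 → i++
[i=4,j=2] A[i]=22>B[j]=13 take 13 → j++
[i=4,j=3] A[i]=22>B[j]=14 take 14 → j++
[i=4,j=4] A[i]=22>B[j]=21 take 21 → j++
[i=4,j=5] A[i]=22<=B[j]=27 take 22 → i++
[i=5,j=5] A[i]=24<=B[j]=27 take 24 → i++
[i=6,j=5] A[i]=28>B[j]=27 take 27 → j++
[i=6,j=6] A[i]=28<=B[j]=28 take 28 → i++
[i=7,j=6] A[i]=29>B[j]=28 take 28 → j++
[i=7,j=7] A[i]=29<=B[j]=38 take 29 → i++
[i=8,j=7] A[i]=31<=B[j]=38 take 31 → i++
[i=9,j=7] A[i]=35<=B[j]=38 take 35 → i++
[i=10,j=7] A[i]=36<=B[j]=38 take 36 → i++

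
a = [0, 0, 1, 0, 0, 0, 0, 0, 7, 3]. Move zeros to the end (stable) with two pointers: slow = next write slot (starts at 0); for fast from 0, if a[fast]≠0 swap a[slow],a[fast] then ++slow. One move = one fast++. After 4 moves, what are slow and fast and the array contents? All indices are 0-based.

slow=1, fast=4, a=[1, 0, 0, 0, 0, 0, 0, 0, 7, 3]

(s=0,f=0) a[fast]=0 → fast++
(s=0,f=1) a[fast]=0 → fast++
(s=0,f=2) a[fast]=1≠0 swap→a[0]=1 → slow++,fast++
(s=1,f=3) a[fast]=0 → fast++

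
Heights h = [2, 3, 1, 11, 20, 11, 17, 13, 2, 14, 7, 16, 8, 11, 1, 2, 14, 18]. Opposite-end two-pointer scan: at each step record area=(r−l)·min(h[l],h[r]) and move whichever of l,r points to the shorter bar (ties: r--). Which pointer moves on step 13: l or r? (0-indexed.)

l=0 r=17: min(2,18)*17=34 best=34 *, l++
l=1 r=17: min(3,18)*16=48 best=48 *, l++
l=2 r=17: min(1,18)*15=15 best=48, l++
l=3 r=17: min(11,18)*14=154 best=154 *, l++
l=4 r=17: min(20,18)*13=234 best=234 *, r--
l=4 r=16: min(20,14)*12=168 best=234, r--
l=4 r=15: min(20,2)*11=22 best=234, r--
l=4 r=14: min(20,1)*10=10 best=234, r--
l=4 r=13: min(20,11)*9=99 best=234, r--
l=4 r=12: min(20,8)*8=64 best=234, r--
l=4 r=11: min(20,16)*7=112 best=234, r--
l=4 r=10: min(20,7)*6=42 best=234, r--
l=4 r=9: min(20,14)*5=70 best=234, r--

r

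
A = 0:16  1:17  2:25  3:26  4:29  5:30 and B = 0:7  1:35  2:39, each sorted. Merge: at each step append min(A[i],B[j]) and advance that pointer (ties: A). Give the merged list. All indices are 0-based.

[7, 16, 17, 25, 26, 29, 30, 35, 39]

i=0 j=0: A[i]=16>B[j]=7 take 7, j++
i=0 j=1: A[i]=16<=B[j]=35 take 16, i++
i=1 j=1: A[i]=17<=B[j]=35 take 17, i++
i=2 j=1: A[i]=25<=B[j]=35 take 25, i++
i=3 j=1: A[i]=26<=B[j]=35 take 26, i++
i=4 j=1: A[i]=29<=B[j]=35 take 29, i++
i=5 j=1: A[i]=30<=B[j]=35 take 30, i++
i=6 j=1: A done, take B[j]=35, j++
i=6 j=2: A done, take B[j]=39, j++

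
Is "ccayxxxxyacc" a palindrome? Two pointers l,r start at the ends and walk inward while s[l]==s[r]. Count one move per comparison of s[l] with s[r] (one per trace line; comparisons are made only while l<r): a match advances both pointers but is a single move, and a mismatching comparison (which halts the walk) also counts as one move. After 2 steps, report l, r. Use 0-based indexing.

l=2, r=9

[0,11] 'c'=='c' → l++,r--
[1,10] 'c'=='c' → l++,r--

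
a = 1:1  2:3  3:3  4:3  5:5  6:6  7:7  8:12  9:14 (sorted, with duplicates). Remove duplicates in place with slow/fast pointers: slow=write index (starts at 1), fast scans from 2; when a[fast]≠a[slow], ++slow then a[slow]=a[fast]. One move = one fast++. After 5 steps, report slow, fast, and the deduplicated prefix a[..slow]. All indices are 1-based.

slow=4, fast=7, prefix=[1, 3, 5, 6]

slow=1 fast=2: a[fast]=3≠a[slow]=1 write a[2]=3, slow++,fast++
slow=2 fast=3: a[fast]=3=a[slow] dup, fast++
slow=2 fast=4: a[fast]=3=a[slow] dup, fast++
slow=2 fast=5: a[fast]=5≠a[slow]=3 write a[3]=5, slow++,fast++
slow=3 fast=6: a[fast]=6≠a[slow]=5 write a[4]=6, slow++,fast++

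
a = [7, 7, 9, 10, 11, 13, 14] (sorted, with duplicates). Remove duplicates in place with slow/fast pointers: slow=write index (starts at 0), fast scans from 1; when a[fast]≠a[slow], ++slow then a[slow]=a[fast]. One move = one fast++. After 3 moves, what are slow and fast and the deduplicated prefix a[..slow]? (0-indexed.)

slow=2, fast=4, prefix=[7, 9, 10]

(s=0,f=1) a[fast]=7=a[slow] dup → fast++
(s=0,f=2) a[fast]=9≠a[slow]=7 write a[1]=9 → slow++,fast++
(s=1,f=3) a[fast]=10≠a[slow]=9 write a[2]=10 → slow++,fast++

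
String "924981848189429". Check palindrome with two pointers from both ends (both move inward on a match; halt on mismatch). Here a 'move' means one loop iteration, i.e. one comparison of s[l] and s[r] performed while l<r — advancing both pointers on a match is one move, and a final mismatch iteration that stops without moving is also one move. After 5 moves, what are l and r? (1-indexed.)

l=6, r=10

[1,15] '9'=='9' → l++,r--
[2,14] '2'=='2' → l++,r--
[3,13] '4'=='4' → l++,r--
[4,12] '9'=='9' → l++,r--
[5,11] '8'=='8' → l++,r--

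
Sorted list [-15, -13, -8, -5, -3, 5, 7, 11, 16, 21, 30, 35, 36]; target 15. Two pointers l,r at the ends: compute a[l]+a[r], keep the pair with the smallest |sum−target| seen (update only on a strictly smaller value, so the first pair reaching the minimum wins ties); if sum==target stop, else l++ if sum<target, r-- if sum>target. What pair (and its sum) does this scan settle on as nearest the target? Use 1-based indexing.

pair (-15, 30) with sum 15 (|Δ|=0)

[1,13] -15+36=21 d=6 * → r--
[1,12] -15+35=20 d=5 * → r--
[1,11] -15+30=15 d=0 * → stop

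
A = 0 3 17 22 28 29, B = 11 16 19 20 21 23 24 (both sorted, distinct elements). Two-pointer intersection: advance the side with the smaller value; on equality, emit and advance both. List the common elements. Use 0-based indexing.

intersection = []

[i=0,j=0] 0<11 → i++
[i=1,j=0] 3<11 → i++
[i=2,j=0] 17>11 → j++
[i=2,j=1] 17>16 → j++
[i=2,j=2] 17<19 → i++
[i=3,j=2] 22>19 → j++
[i=3,j=3] 22>20 → j++
[i=3,j=4] 22>21 → j++
[i=3,j=5] 22<23 → i++
[i=4,j=5] 28>23 → j++
[i=4,j=6] 28>24 → j++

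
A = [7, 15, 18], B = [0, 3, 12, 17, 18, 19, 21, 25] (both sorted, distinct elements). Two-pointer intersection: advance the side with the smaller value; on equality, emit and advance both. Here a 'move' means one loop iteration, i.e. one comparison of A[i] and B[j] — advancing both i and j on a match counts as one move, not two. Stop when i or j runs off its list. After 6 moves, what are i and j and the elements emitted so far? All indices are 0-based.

i=2, j=4, emitted=[]

[i=0,j=0] 7>0 → j++
[i=0,j=1] 7>3 → j++
[i=0,j=2] 7<12 → i++
[i=1,j=2] 15>12 → j++
[i=1,j=3] 15<17 → i++
[i=2,j=3] 18>17 → j++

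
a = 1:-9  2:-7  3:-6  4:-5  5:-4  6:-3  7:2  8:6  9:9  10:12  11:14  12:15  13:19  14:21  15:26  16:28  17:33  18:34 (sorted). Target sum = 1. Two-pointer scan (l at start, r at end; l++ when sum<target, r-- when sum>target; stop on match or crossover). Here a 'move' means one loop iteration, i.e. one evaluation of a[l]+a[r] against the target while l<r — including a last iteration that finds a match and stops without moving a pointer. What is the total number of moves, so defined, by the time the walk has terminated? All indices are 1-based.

[1,18] -9+34=25 >1 → r--
[1,17] -9+33=24 >1 → r--
[1,16] -9+28=19 >1 → r--
[1,15] -9+26=17 >1 → r--
[1,14] -9+21=12 >1 → r--
[1,13] -9+19=10 >1 → r--
[1,12] -9+15=6 >1 → r--
[1,11] -9+14=5 >1 → r--
[1,10] -9+12=3 >1 → r--
[1,9] -9+9=0 <1 → l++
[2,9] -7+9=2 >1 → r--
[2,8] -7+6=-1 <1 → l++
[3,8] -6+6=0 <1 → l++
[4,8] -5+6=1 → found

14 moves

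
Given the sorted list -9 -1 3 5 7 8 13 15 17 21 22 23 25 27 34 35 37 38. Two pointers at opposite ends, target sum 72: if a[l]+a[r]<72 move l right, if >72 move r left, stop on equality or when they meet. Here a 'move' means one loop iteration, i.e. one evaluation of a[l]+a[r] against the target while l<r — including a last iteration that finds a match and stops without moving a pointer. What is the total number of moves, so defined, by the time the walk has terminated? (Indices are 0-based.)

l=0 r=17: -9+38=29 <72, l++
l=1 r=17: -1+38=37 <72, l++
l=2 r=17: 3+38=41 <72, l++
l=3 r=17: 5+38=43 <72, l++
l=4 r=17: 7+38=45 <72, l++
l=5 r=17: 8+38=46 <72, l++
l=6 r=17: 13+38=51 <72, l++
l=7 r=17: 15+38=53 <72, l++
l=8 r=17: 17+38=55 <72, l++
l=9 r=17: 21+38=59 <72, l++
l=10 r=17: 22+38=60 <72, l++
l=11 r=17: 23+38=61 <72, l++
l=12 r=17: 25+38=63 <72, l++
l=13 r=17: 27+38=65 <72, l++
l=14 r=17: 34+38=72, found

15 moves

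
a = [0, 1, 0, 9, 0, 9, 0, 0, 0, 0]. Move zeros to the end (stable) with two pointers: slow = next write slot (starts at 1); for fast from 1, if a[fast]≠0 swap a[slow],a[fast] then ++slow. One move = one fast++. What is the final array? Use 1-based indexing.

[1, 9, 9, 0, 0, 0, 0, 0, 0, 0]

slow=1 fast=1: a[fast]=0, fast++
slow=1 fast=2: a[fast]=1≠0 swap→a[1]=1, slow++,fast++
slow=2 fast=3: a[fast]=0, fast++
slow=2 fast=4: a[fast]=9≠0 swap→a[2]=9, slow++,fast++
slow=3 fast=5: a[fast]=0, fast++
slow=3 fast=6: a[fast]=9≠0 swap→a[3]=9, slow++,fast++
slow=4 fast=7: a[fast]=0, fast++
slow=4 fast=8: a[fast]=0, fast++
slow=4 fast=9: a[fast]=0, fast++
slow=4 fast=10: a[fast]=0, fast++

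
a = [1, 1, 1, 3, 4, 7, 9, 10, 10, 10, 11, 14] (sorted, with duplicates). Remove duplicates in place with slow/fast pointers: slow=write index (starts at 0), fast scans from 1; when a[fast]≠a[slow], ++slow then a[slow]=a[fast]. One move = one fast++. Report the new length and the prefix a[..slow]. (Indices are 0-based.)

slow=0 fast=1: a[fast]=1=a[slow] dup, fast++
slow=0 fast=2: a[fast]=1=a[slow] dup, fast++
slow=0 fast=3: a[fast]=3≠a[slow]=1 write a[1]=3, slow++,fast++
slow=1 fast=4: a[fast]=4≠a[slow]=3 write a[2]=4, slow++,fast++
slow=2 fast=5: a[fast]=7≠a[slow]=4 write a[3]=7, slow++,fast++
slow=3 fast=6: a[fast]=9≠a[slow]=7 write a[4]=9, slow++,fast++
slow=4 fast=7: a[fast]=10≠a[slow]=9 write a[5]=10, slow++,fast++
slow=5 fast=8: a[fast]=10=a[slow] dup, fast++
slow=5 fast=9: a[fast]=10=a[slow] dup, fast++
slow=5 fast=10: a[fast]=11≠a[slow]=10 write a[6]=11, slow++,fast++
slow=6 fast=11: a[fast]=14≠a[slow]=11 write a[7]=14, slow++,fast++

length 8; prefix = [1, 3, 4, 7, 9, 10, 11, 14]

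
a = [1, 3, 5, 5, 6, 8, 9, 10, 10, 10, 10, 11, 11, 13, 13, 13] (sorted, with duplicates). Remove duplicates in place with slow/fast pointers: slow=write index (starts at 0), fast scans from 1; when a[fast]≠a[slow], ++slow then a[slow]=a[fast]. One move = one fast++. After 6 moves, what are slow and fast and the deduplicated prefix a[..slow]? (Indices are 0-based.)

slow=5, fast=7, prefix=[1, 3, 5, 6, 8, 9]

(s=0,f=1) a[fast]=3≠a[slow]=1 write a[1]=3 → slow++,fast++
(s=1,f=2) a[fast]=5≠a[slow]=3 write a[2]=5 → slow++,fast++
(s=2,f=3) a[fast]=5=a[slow] dup → fast++
(s=2,f=4) a[fast]=6≠a[slow]=5 write a[3]=6 → slow++,fast++
(s=3,f=5) a[fast]=8≠a[slow]=6 write a[4]=8 → slow++,fast++
(s=4,f=6) a[fast]=9≠a[slow]=8 write a[5]=9 → slow++,fast++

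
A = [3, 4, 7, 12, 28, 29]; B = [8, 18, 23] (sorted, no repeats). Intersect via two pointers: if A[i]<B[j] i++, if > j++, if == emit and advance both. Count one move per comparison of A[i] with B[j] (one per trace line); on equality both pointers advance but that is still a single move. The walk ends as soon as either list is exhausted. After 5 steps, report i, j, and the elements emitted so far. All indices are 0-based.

i=0 j=0: 3<8, i++
i=1 j=0: 4<8, i++
i=2 j=0: 7<8, i++
i=3 j=0: 12>8, j++
i=3 j=1: 12<18, i++

i=4, j=1, emitted=[]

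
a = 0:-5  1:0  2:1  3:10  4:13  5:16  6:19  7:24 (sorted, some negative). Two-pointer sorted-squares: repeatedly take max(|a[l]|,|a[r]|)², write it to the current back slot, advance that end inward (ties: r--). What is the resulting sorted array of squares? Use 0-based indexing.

[0, 1, 25, 100, 169, 256, 361, 576]

l=0 r=7: |-5|<=|24| out[7]=576, r--
l=0 r=6: |-5|<=|19| out[6]=361, r--
l=0 r=5: |-5|<=|16| out[5]=256, r--
l=0 r=4: |-5|<=|13| out[4]=169, r--
l=0 r=3: |-5|<=|10| out[3]=100, r--
l=0 r=2: |-5|>|1| out[2]=25, l++
l=1 r=2: |0|<=|1| out[1]=1, r--
l=1 r=1: |0|<=|0| out[0]=0, r--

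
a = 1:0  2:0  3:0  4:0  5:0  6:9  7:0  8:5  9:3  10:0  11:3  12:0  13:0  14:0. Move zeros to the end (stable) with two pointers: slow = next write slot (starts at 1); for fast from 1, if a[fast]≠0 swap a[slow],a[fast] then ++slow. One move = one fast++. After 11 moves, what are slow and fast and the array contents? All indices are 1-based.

slow=5, fast=12, a=[9, 5, 3, 3, 0, 0, 0, 0, 0, 0, 0, 0, 0, 0]

(s=1,f=1) a[fast]=0 → fast++
(s=1,f=2) a[fast]=0 → fast++
(s=1,f=3) a[fast]=0 → fast++
(s=1,f=4) a[fast]=0 → fast++
(s=1,f=5) a[fast]=0 → fast++
(s=1,f=6) a[fast]=9≠0 swap→a[1]=9 → slow++,fast++
(s=2,f=7) a[fast]=0 → fast++
(s=2,f=8) a[fast]=5≠0 swap→a[2]=5 → slow++,fast++
(s=3,f=9) a[fast]=3≠0 swap→a[3]=3 → slow++,fast++
(s=4,f=10) a[fast]=0 → fast++
(s=4,f=11) a[fast]=3≠0 swap→a[4]=3 → slow++,fast++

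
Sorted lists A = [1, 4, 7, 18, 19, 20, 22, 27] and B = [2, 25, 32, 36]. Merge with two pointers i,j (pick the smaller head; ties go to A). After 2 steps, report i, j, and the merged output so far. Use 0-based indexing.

i=0 j=0: A[i]=1<=B[j]=2 take 1, i++
i=1 j=0: A[i]=4>B[j]=2 take 2, j++

i=1, j=1, merged so far=[1, 2]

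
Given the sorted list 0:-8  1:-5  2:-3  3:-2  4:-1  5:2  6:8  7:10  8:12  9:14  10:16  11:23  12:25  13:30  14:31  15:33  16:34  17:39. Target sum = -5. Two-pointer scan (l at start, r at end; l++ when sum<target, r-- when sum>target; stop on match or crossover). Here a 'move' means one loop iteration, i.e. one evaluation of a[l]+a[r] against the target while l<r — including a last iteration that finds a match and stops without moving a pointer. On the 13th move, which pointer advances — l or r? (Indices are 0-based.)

l=0 r=17: -8+39=31 >-5, r--
l=0 r=16: -8+34=26 >-5, r--
l=0 r=15: -8+33=25 >-5, r--
l=0 r=14: -8+31=23 >-5, r--
l=0 r=13: -8+30=22 >-5, r--
l=0 r=12: -8+25=17 >-5, r--
l=0 r=11: -8+23=15 >-5, r--
l=0 r=10: -8+16=8 >-5, r--
l=0 r=9: -8+14=6 >-5, r--
l=0 r=8: -8+12=4 >-5, r--
l=0 r=7: -8+10=2 >-5, r--
l=0 r=6: -8+8=0 >-5, r--
l=0 r=5: -8+2=-6 <-5, l++

l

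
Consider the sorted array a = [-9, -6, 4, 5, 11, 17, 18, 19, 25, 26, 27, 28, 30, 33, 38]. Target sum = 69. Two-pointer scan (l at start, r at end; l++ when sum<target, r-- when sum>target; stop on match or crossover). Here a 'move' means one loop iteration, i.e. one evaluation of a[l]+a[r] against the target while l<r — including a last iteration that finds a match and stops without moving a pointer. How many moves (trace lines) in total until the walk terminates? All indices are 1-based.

[1,15] -9+38=29 <69 → l++
[2,15] -6+38=32 <69 → l++
[3,15] 4+38=42 <69 → l++
[4,15] 5+38=43 <69 → l++
[5,15] 11+38=49 <69 → l++
[6,15] 17+38=55 <69 → l++
[7,15] 18+38=56 <69 → l++
[8,15] 19+38=57 <69 → l++
[9,15] 25+38=63 <69 → l++
[10,15] 26+38=64 <69 → l++
[11,15] 27+38=65 <69 → l++
[12,15] 28+38=66 <69 → l++
[13,15] 30+38=68 <69 → l++
[14,15] 33+38=71 >69 → r--

14 moves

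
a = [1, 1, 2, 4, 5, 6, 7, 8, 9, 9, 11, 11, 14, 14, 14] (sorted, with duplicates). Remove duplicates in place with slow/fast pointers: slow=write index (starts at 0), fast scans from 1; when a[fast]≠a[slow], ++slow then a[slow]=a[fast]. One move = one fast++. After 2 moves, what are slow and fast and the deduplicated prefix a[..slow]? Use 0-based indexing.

slow=0 fast=1: a[fast]=1=a[slow] dup, fast++
slow=0 fast=2: a[fast]=2≠a[slow]=1 write a[1]=2, slow++,fast++

slow=1, fast=3, prefix=[1, 2]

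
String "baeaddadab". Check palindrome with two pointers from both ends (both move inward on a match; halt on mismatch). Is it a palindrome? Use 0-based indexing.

not a palindrome (mismatch at 2,7)

[0,9] 'b'=='b' → l++,r--
[1,8] 'a'=='a' → l++,r--
[2,7] 'e'!='d' → stop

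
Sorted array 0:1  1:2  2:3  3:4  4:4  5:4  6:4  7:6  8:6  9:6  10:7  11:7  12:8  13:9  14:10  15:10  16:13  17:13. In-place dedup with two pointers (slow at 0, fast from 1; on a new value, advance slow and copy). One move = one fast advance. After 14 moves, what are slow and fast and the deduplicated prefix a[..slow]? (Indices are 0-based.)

slow=0 fast=1: a[fast]=2≠a[slow]=1 write a[1]=2, slow++,fast++
slow=1 fast=2: a[fast]=3≠a[slow]=2 write a[2]=3, slow++,fast++
slow=2 fast=3: a[fast]=4≠a[slow]=3 write a[3]=4, slow++,fast++
slow=3 fast=4: a[fast]=4=a[slow] dup, fast++
slow=3 fast=5: a[fast]=4=a[slow] dup, fast++
slow=3 fast=6: a[fast]=4=a[slow] dup, fast++
slow=3 fast=7: a[fast]=6≠a[slow]=4 write a[4]=6, slow++,fast++
slow=4 fast=8: a[fast]=6=a[slow] dup, fast++
slow=4 fast=9: a[fast]=6=a[slow] dup, fast++
slow=4 fast=10: a[fast]=7≠a[slow]=6 write a[5]=7, slow++,fast++
slow=5 fast=11: a[fast]=7=a[slow] dup, fast++
slow=5 fast=12: a[fast]=8≠a[slow]=7 write a[6]=8, slow++,fast++
slow=6 fast=13: a[fast]=9≠a[slow]=8 write a[7]=9, slow++,fast++
slow=7 fast=14: a[fast]=10≠a[slow]=9 write a[8]=10, slow++,fast++

slow=8, fast=15, prefix=[1, 2, 3, 4, 6, 7, 8, 9, 10]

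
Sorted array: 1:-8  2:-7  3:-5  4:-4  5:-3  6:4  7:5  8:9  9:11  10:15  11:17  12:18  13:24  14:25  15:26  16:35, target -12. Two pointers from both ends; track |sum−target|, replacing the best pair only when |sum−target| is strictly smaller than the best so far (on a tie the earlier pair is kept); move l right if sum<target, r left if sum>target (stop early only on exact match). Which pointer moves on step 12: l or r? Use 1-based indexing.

[1,16] -8+35=27 d=39 * → r--
[1,15] -8+26=18 d=30 * → r--
[1,14] -8+25=17 d=29 * → r--
[1,13] -8+24=16 d=28 * → r--
[1,12] -8+18=10 d=22 * → r--
[1,11] -8+17=9 d=21 * → r--
[1,10] -8+15=7 d=19 * → r--
[1,9] -8+11=3 d=15 * → r--
[1,8] -8+9=1 d=13 * → r--
[1,7] -8+5=-3 d=9 * → r--
[1,6] -8+4=-4 d=8 * → r--
[1,5] -8+-3=-11 d=1 * → r--

r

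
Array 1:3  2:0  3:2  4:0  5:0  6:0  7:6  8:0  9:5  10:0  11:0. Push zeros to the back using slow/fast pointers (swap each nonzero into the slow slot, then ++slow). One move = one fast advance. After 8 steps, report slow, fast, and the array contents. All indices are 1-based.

(s=1,f=1) a[fast]=3≠0 swap→a[1]=3 → slow++,fast++
(s=2,f=2) a[fast]=0 → fast++
(s=2,f=3) a[fast]=2≠0 swap→a[2]=2 → slow++,fast++
(s=3,f=4) a[fast]=0 → fast++
(s=3,f=5) a[fast]=0 → fast++
(s=3,f=6) a[fast]=0 → fast++
(s=3,f=7) a[fast]=6≠0 swap→a[3]=6 → slow++,fast++
(s=4,f=8) a[fast]=0 → fast++

slow=4, fast=9, a=[3, 2, 6, 0, 0, 0, 0, 0, 5, 0, 0]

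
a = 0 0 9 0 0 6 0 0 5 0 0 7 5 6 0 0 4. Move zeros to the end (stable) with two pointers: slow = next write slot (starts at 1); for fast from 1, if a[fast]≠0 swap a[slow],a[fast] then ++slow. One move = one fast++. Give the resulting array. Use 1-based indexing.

slow=1 fast=1: a[fast]=0, fast++
slow=1 fast=2: a[fast]=0, fast++
slow=1 fast=3: a[fast]=9≠0 swap→a[1]=9, slow++,fast++
slow=2 fast=4: a[fast]=0, fast++
slow=2 fast=5: a[fast]=0, fast++
slow=2 fast=6: a[fast]=6≠0 swap→a[2]=6, slow++,fast++
slow=3 fast=7: a[fast]=0, fast++
slow=3 fast=8: a[fast]=0, fast++
slow=3 fast=9: a[fast]=5≠0 swap→a[3]=5, slow++,fast++
slow=4 fast=10: a[fast]=0, fast++
slow=4 fast=11: a[fast]=0, fast++
slow=4 fast=12: a[fast]=7≠0 swap→a[4]=7, slow++,fast++
slow=5 fast=13: a[fast]=5≠0 swap→a[5]=5, slow++,fast++
slow=6 fast=14: a[fast]=6≠0 swap→a[6]=6, slow++,fast++
slow=7 fast=15: a[fast]=0, fast++
slow=7 fast=16: a[fast]=0, fast++
slow=7 fast=17: a[fast]=4≠0 swap→a[7]=4, slow++,fast++

[9, 6, 5, 7, 5, 6, 4, 0, 0, 0, 0, 0, 0, 0, 0, 0, 0]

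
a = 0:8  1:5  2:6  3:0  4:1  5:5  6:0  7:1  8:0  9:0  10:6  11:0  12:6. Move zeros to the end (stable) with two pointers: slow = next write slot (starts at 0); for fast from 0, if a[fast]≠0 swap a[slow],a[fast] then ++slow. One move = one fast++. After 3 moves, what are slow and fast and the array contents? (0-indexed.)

slow=3, fast=3, a=[8, 5, 6, 0, 1, 5, 0, 1, 0, 0, 6, 0, 6]

slow=0 fast=0: a[fast]=8≠0 swap→a[0]=8, slow++,fast++
slow=1 fast=1: a[fast]=5≠0 swap→a[1]=5, slow++,fast++
slow=2 fast=2: a[fast]=6≠0 swap→a[2]=6, slow++,fast++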